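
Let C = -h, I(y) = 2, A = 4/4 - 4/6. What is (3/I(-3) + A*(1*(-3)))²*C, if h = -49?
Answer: 49/4 ≈ 12.250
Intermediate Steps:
A = ⅓ (A = 4*(¼) - 4*⅙ = 1 - ⅔ = ⅓ ≈ 0.33333)
C = 49 (C = -1*(-49) = 49)
(3/I(-3) + A*(1*(-3)))²*C = (3/2 + (1*(-3))/3)²*49 = (3*(½) + (⅓)*(-3))²*49 = (3/2 - 1)²*49 = (½)²*49 = (¼)*49 = 49/4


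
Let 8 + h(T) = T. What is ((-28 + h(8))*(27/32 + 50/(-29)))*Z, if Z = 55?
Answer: 314545/232 ≈ 1355.8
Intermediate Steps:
h(T) = -8 + T
((-28 + h(8))*(27/32 + 50/(-29)))*Z = ((-28 + (-8 + 8))*(27/32 + 50/(-29)))*55 = ((-28 + 0)*(27*(1/32) + 50*(-1/29)))*55 = -28*(27/32 - 50/29)*55 = -28*(-817/928)*55 = (5719/232)*55 = 314545/232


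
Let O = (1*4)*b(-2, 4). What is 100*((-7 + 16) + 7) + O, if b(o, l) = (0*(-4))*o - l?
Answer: 1584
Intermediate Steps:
b(o, l) = -l (b(o, l) = 0*o - l = 0 - l = -l)
O = -16 (O = (1*4)*(-1*4) = 4*(-4) = -16)
100*((-7 + 16) + 7) + O = 100*((-7 + 16) + 7) - 16 = 100*(9 + 7) - 16 = 100*16 - 16 = 1600 - 16 = 1584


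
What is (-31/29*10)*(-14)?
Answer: 4340/29 ≈ 149.66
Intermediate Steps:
(-31/29*10)*(-14) = (-31*1/29*10)*(-14) = -31/29*10*(-14) = -310/29*(-14) = 4340/29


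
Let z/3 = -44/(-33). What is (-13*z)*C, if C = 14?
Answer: -728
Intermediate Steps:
z = 4 (z = 3*(-44/(-33)) = 3*(-44*(-1/33)) = 3*(4/3) = 4)
(-13*z)*C = -13*4*14 = -52*14 = -728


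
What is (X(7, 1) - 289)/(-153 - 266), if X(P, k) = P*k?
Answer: 282/419 ≈ 0.67303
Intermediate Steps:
(X(7, 1) - 289)/(-153 - 266) = (7*1 - 289)/(-153 - 266) = (7 - 289)/(-419) = -282*(-1/419) = 282/419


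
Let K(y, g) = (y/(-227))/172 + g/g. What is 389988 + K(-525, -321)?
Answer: 15226731041/39044 ≈ 3.8999e+5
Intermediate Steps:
K(y, g) = 1 - y/39044 (K(y, g) = (y*(-1/227))*(1/172) + 1 = -y/227*(1/172) + 1 = -y/39044 + 1 = 1 - y/39044)
389988 + K(-525, -321) = 389988 + (1 - 1/39044*(-525)) = 389988 + (1 + 525/39044) = 389988 + 39569/39044 = 15226731041/39044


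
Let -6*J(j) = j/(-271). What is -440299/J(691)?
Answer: -715926174/691 ≈ -1.0361e+6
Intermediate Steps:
J(j) = j/1626 (J(j) = -j/(6*(-271)) = -j*(-1)/(6*271) = -(-1)*j/1626 = j/1626)
-440299/J(691) = -440299/((1/1626)*691) = -440299/691/1626 = -440299*1626/691 = -715926174/691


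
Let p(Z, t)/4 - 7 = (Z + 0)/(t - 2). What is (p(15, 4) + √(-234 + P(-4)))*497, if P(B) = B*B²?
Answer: 28826 + 497*I*√298 ≈ 28826.0 + 8579.5*I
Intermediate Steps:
p(Z, t) = 28 + 4*Z/(-2 + t) (p(Z, t) = 28 + 4*((Z + 0)/(t - 2)) = 28 + 4*(Z/(-2 + t)) = 28 + 4*Z/(-2 + t))
P(B) = B³
(p(15, 4) + √(-234 + P(-4)))*497 = (4*(-14 + 15 + 7*4)/(-2 + 4) + √(-234 + (-4)³))*497 = (4*(-14 + 15 + 28)/2 + √(-234 - 64))*497 = (4*(½)*29 + √(-298))*497 = (58 + I*√298)*497 = 28826 + 497*I*√298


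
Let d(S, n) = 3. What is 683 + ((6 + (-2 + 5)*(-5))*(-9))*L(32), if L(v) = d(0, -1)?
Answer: 926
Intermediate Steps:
L(v) = 3
683 + ((6 + (-2 + 5)*(-5))*(-9))*L(32) = 683 + ((6 + (-2 + 5)*(-5))*(-9))*3 = 683 + ((6 + 3*(-5))*(-9))*3 = 683 + ((6 - 15)*(-9))*3 = 683 - 9*(-9)*3 = 683 + 81*3 = 683 + 243 = 926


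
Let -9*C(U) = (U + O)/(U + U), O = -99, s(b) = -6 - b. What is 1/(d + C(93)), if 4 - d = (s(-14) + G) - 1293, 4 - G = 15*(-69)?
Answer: 279/69751 ≈ 0.0039999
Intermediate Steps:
C(U) = -(-99 + U)/(18*U) (C(U) = -(U - 99)/(9*(U + U)) = -(-99 + U)/(9*(2*U)) = -(-99 + U)*1/(2*U)/9 = -(-99 + U)/(18*U))
G = 1039 (G = 4 - 15*(-69) = 4 - 1*(-1035) = 4 + 1035 = 1039)
d = 250 (d = 4 - (((-6 - 1*(-14)) + 1039) - 1293) = 4 - (((-6 + 14) + 1039) - 1293) = 4 - ((8 + 1039) - 1293) = 4 - (1047 - 1293) = 4 - 1*(-246) = 4 + 246 = 250)
1/(d + C(93)) = 1/(250 + (1/18)*(99 - 1*93)/93) = 1/(250 + (1/18)*(1/93)*(99 - 93)) = 1/(250 + (1/18)*(1/93)*6) = 1/(250 + 1/279) = 1/(69751/279) = 279/69751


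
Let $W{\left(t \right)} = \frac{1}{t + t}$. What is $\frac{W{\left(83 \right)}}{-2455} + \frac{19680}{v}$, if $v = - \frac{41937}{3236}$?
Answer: $- \frac{8651112058779}{5696861870} \approx -1518.6$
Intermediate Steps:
$W{\left(t \right)} = \frac{1}{2 t}$
$v = - \frac{41937}{3236}$ ($v = \left(-41937\right) \frac{1}{3236} = - \frac{41937}{3236} \approx -12.96$)
$\frac{W{\left(83 \right)}}{-2455} + \frac{19680}{v} = \frac{\frac{1}{2} \cdot \frac{1}{83}}{-2455} + \frac{19680}{- \frac{41937}{3236}} = \frac{1}{2} \cdot \frac{1}{83} \left(- \frac{1}{2455}\right) + 19680 \left(- \frac{3236}{41937}\right) = \frac{1}{166} \left(- \frac{1}{2455}\right) - \frac{21228160}{13979} = - \frac{1}{407530} - \frac{21228160}{13979} = - \frac{8651112058779}{5696861870}$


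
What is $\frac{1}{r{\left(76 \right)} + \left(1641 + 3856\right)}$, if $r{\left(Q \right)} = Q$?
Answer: $\frac{1}{5573} \approx 0.00017944$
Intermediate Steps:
$\frac{1}{r{\left(76 \right)} + \left(1641 + 3856\right)} = \frac{1}{76 + \left(1641 + 3856\right)} = \frac{1}{76 + 5497} = \frac{1}{5573}$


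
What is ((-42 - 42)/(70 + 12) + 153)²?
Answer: 38825361/1681 ≈ 23097.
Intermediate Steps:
((-42 - 42)/(70 + 12) + 153)² = (-84/82 + 153)² = (-84*1/82 + 153)² = (-42/41 + 153)² = (6231/41)² = 38825361/1681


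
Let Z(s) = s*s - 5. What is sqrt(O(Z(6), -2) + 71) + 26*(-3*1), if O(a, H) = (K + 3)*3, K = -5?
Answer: -78 + sqrt(65) ≈ -69.938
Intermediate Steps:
Z(s) = -5 + s**2 (Z(s) = s**2 - 5 = -5 + s**2)
O(a, H) = -6 (O(a, H) = (-5 + 3)*3 = -2*3 = -6)
sqrt(O(Z(6), -2) + 71) + 26*(-3*1) = sqrt(-6 + 71) + 26*(-3*1) = sqrt(65) + 26*(-3) = sqrt(65) - 78 = -78 + sqrt(65)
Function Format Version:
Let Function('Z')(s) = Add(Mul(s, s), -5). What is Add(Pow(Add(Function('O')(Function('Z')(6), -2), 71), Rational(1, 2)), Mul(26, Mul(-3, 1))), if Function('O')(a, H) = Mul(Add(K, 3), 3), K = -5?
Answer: Add(-78, Pow(65, Rational(1, 2))) ≈ -69.938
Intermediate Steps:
Function('Z')(s) = Add(-5, Pow(s, 2)) (Function('Z')(s) = Add(Pow(s, 2), -5) = Add(-5, Pow(s, 2)))
Function('O')(a, H) = -6 (Function('O')(a, H) = Mul(Add(-5, 3), 3) = Mul(-2, 3) = -6)
Add(Pow(Add(Function('O')(Function('Z')(6), -2), 71), Rational(1, 2)), Mul(26, Mul(-3, 1))) = Add(Pow(Add(-6, 71), Rational(1, 2)), Mul(26, Mul(-3, 1))) = Add(Pow(65, Rational(1, 2)), Mul(26, -3)) = Add(Pow(65, Rational(1, 2)), -78) = Add(-78, Pow(65, Rational(1, 2)))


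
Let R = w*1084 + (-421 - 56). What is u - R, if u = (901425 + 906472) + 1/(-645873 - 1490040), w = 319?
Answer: 3123939363713/2135913 ≈ 1.4626e+6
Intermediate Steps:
R = 345319 (R = 319*1084 + (-421 - 56) = 345796 - 477 = 345319)
u = 3861510704960/2135913 (u = 1807897 + 1/(-2135913) = 1807897 - 1/2135913 = 3861510704960/2135913 ≈ 1.8079e+6)
u - R = 3861510704960/2135913 - 1*345319 = 3861510704960/2135913 - 345319 = 3123939363713/2135913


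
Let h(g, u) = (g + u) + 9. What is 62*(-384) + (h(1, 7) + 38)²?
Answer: -20783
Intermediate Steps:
h(g, u) = 9 + g + u
62*(-384) + (h(1, 7) + 38)² = 62*(-384) + ((9 + 1 + 7) + 38)² = -23808 + (17 + 38)² = -23808 + 55² = -23808 + 3025 = -20783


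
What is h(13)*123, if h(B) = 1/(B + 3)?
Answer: 123/16 ≈ 7.6875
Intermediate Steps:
h(B) = 1/(3 + B)
h(13)*123 = 123/(3 + 13) = 123/16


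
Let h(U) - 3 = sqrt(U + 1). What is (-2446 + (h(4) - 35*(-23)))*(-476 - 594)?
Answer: 1752660 - 1070*sqrt(5) ≈ 1.7503e+6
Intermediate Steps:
h(U) = 3 + sqrt(1 + U) (h(U) = 3 + sqrt(U + 1) = 3 + sqrt(1 + U))
(-2446 + (h(4) - 35*(-23)))*(-476 - 594) = (-2446 + ((3 + sqrt(1 + 4)) - 35*(-23)))*(-476 - 594) = (-2446 + ((3 + sqrt(5)) + 805))*(-1070) = (-2446 + (808 + sqrt(5)))*(-1070) = (-1638 + sqrt(5))*(-1070) = 1752660 - 1070*sqrt(5)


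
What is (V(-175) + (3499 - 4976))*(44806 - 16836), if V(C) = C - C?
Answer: -41311690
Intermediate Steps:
V(C) = 0
(V(-175) + (3499 - 4976))*(44806 - 16836) = (0 + (3499 - 4976))*(44806 - 16836) = (0 - 1477)*27970 = -1477*27970 = -41311690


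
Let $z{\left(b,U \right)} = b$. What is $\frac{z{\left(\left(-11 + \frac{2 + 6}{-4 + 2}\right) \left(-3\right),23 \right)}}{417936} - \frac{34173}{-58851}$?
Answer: $\frac{529065749}{910961168} \approx 0.58078$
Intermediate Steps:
$\frac{z{\left(\left(-11 + \frac{2 + 6}{-4 + 2}\right) \left(-3\right),23 \right)}}{417936} - \frac{34173}{-58851} = \frac{\left(-11 + \frac{2 + 6}{-4 + 2}\right) \left(-3\right)}{417936} - \frac{34173}{-58851} = \left(-11 + \frac{8}{-2}\right) \left(-3\right) \frac{1}{417936} - - \frac{3797}{6539} = \left(-11 + 8 \left(- \frac{1}{2}\right)\right) \left(-3\right) \frac{1}{417936} + \frac{3797}{6539} = \left(-11 - 4\right) \left(-3\right) \frac{1}{417936} + \frac{3797}{6539} = \left(-15\right) \left(-3\right) \frac{1}{417936} + \frac{3797}{6539} = 45 \cdot \frac{1}{417936} + \frac{3797}{6539} = \frac{15}{139312} + \frac{3797}{6539} = \frac{529065749}{910961168}$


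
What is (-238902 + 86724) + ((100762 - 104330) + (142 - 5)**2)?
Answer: -136977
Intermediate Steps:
(-238902 + 86724) + ((100762 - 104330) + (142 - 5)**2) = -152178 + (-3568 + 137**2) = -152178 + (-3568 + 18769) = -152178 + 15201 = -136977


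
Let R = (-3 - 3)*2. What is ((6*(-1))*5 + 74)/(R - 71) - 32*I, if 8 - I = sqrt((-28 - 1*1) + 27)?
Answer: -21292/83 + 32*I*sqrt(2) ≈ -256.53 + 45.255*I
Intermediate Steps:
R = -12 (R = -6*2 = -12)
I = 8 - I*sqrt(2) (I = 8 - sqrt((-28 - 1*1) + 27) = 8 - sqrt((-28 - 1) + 27) = 8 - sqrt(-29 + 27) = 8 - sqrt(-2) = 8 - I*sqrt(2) ≈ 8.0 - 1.4142*I)
((6*(-1))*5 + 74)/(R - 71) - 32*I = ((6*(-1))*5 + 74)/(-12 - 71) - 32*(8 - I*sqrt(2)) = (-6*5 + 74)/(-83) + (-256 + 32*I*sqrt(2)) = (-30 + 74)*(-1/83) + (-256 + 32*I*sqrt(2)) = 44*(-1/83) + (-256 + 32*I*sqrt(2)) = -44/83 + (-256 + 32*I*sqrt(2)) = -21292/83 + 32*I*sqrt(2)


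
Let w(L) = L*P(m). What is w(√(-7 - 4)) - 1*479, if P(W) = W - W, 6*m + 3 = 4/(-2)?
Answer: -479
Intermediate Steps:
m = -⅚ (m = -½ + (4/(-2))/6 = -½ + (4*(-½))/6 = -½ + (⅙)*(-2) = -½ - ⅓ = -⅚ ≈ -0.83333)
P(W) = 0
w(L) = 0 (w(L) = L*0 = 0)
w(√(-7 - 4)) - 1*479 = 0 - 1*479 = 0 - 479 = -479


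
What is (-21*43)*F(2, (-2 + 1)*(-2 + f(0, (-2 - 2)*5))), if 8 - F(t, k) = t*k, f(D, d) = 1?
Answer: -5418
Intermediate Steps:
F(t, k) = 8 - k*t (F(t, k) = 8 - t*k = 8 - k*t)
(-21*43)*F(2, (-2 + 1)*(-2 + f(0, (-2 - 2)*5))) = (-21*43)*(8 - 1*(-2 + 1)*(-2 + 1)*2) = -903*(8 - 1*(-1*(-1))*2) = -903*(8 - 1*1*2) = -903*(8 - 2) = -903*6 = -5418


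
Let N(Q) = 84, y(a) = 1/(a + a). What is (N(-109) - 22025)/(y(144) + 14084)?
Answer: -6319008/4056193 ≈ -1.5579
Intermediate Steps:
y(a) = 1/(2*a)
(N(-109) - 22025)/(y(144) + 14084) = (84 - 22025)/((1/2)/144 + 14084) = -21941/((1/2)*(1/144) + 14084) = -21941/(1/288 + 14084) = -21941/4056193/288 = -21941*288/4056193 = -6319008/4056193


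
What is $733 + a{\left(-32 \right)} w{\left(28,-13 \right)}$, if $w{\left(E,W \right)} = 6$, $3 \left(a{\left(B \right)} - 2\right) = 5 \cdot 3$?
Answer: $775$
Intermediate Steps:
$a{\left(B \right)} = 7$ ($a{\left(B \right)} = 2 + \frac{5 \cdot 3}{3} = 2 + \frac{1}{3} \cdot 15 = 2 + 5 = 7$)
$733 + a{\left(-32 \right)} w{\left(28,-13 \right)} = 733 + 7 \cdot 6 = 733 + 42 = 775$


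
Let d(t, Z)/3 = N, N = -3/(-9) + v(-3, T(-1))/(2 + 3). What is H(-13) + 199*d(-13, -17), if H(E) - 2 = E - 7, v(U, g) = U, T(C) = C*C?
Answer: -886/5 ≈ -177.20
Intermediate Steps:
T(C) = C²
H(E) = -5 + E (H(E) = 2 + (E - 7) = 2 + (-7 + E) = -5 + E)
N = -4/15 (N = -3/(-9) - 3/(2 + 3) = -3*(-⅑) - 3/5 = ⅓ - 3*⅕ = ⅓ - ⅗ = -4/15 ≈ -0.26667)
d(t, Z) = -⅘ (d(t, Z) = 3*(-4/15) = -⅘)
H(-13) + 199*d(-13, -17) = (-5 - 13) + 199*(-⅘) = -18 - 796/5 = -886/5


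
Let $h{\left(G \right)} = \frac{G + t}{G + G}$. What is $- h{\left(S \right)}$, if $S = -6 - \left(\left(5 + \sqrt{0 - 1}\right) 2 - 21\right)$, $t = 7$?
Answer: $- \frac{32}{29} - \frac{7 i}{29} \approx -1.1034 - 0.24138 i$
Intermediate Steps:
$S = 5 - 2 i$ ($S = -6 - \left(\left(5 + \sqrt{-1}\right) 2 - 21\right) = -6 - \left(\left(5 + i\right) 2 - 21\right) = -6 - \left(\left(10 + 2 i\right) - 21\right) = -6 - \left(-11 + 2 i\right) = -6 + \left(11 - 2 i\right) = 5 - 2 i \approx 5.0 - 2.0 i$)
$h{\left(G \right)} = \frac{7 + G}{2 G}$ ($h{\left(G \right)} = \frac{G + 7}{G + G} = \frac{7 + G}{2 G}$)
$- h{\left(S \right)} = - \frac{7 + \left(5 - 2 i\right)}{2 \left(5 - 2 i\right)} = - \frac{\frac{5 + 2 i}{29} \left(12 - 2 i\right)}{2} = - \frac{\left(5 + 2 i\right) \left(12 - 2 i\right)}{58}$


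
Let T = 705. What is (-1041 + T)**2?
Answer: 112896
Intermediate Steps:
(-1041 + T)**2 = (-1041 + 705)**2 = (-336)**2 = 112896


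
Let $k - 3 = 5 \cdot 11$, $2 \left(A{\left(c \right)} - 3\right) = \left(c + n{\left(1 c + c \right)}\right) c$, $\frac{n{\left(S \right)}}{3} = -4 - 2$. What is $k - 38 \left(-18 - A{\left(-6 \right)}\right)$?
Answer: $3592$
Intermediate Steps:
$n{\left(S \right)} = -18$ ($n{\left(S \right)} = 3 \left(-4 - 2\right) = 3 \left(-6\right) = -18$)
$A{\left(c \right)} = 3 + \frac{c \left(-18 + c\right)}{2}$ ($A{\left(c \right)} = 3 + \frac{\left(c - 18\right) c}{2} = 3 + \frac{\left(-18 + c\right) c}{2} = 3 + \frac{c \left(-18 + c\right)}{2}$)
$k = 58$ ($k = 3 + 5 \cdot 11 = 3 + 55 = 58$)
$k - 38 \left(-18 - A{\left(-6 \right)}\right) = 58 - 38 \left(-18 - \left(3 + \frac{\left(-6\right)^{2}}{2} - -54\right)\right) = 58 - 38 \left(-18 - \left(3 + \frac{1}{2} \cdot 36 + 54\right)\right) = 58 - 38 \left(-18 - \left(3 + 18 + 54\right)\right) = 58 - 38 \left(-18 - 75\right) = 58 - -3534 = 58 + 3534 = 3592$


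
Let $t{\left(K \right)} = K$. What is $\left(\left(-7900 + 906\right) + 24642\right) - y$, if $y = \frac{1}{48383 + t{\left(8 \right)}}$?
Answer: $\frac{854004367}{48391} \approx 17648.0$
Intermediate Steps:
$y = \frac{1}{48391}$ ($y = \frac{1}{48383 + 8} = \frac{1}{48391} \approx 2.0665 \cdot 10^{-5}$)
$\left(\left(-7900 + 906\right) + 24642\right) - y = \left(\left(-7900 + 906\right) + 24642\right) - \frac{1}{48391} = \left(-6994 + 24642\right) - \frac{1}{48391} = 17648 - \frac{1}{48391} = \frac{854004367}{48391}$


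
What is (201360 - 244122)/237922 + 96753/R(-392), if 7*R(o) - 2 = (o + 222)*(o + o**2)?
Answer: -637677260109/3099676128718 ≈ -0.20572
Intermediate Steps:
R(o) = 2/7 + (222 + o)*(o + o**2)/7 (R(o) = 2/7 + ((o + 222)*(o + o**2))/7 = 2/7 + ((222 + o)*(o + o**2))/7 = 2/7 + (222 + o)*(o + o**2)/7)
(201360 - 244122)/237922 + 96753/R(-392) = (201360 - 244122)/237922 + 96753/(2/7 + (1/7)*(-392)**3 + (222/7)*(-392) + (223/7)*(-392)**2) = -42762*1/237922 + 96753/(2/7 + (1/7)*(-60236288) - 12432 + (223/7)*153664) = -21381/118961 + 96753/(2/7 - 8605184 - 12432 + 4895296) = -21381/118961 + 96753/(-26056238/7) = -21381/118961 + 96753*(-7/26056238) = -21381/118961 - 677271/26056238 = -637677260109/3099676128718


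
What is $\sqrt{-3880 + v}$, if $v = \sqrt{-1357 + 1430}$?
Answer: $\sqrt{-3880 + \sqrt{73}} \approx 62.221 i$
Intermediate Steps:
$v = \sqrt{73} \approx 8.544$
$\sqrt{-3880 + v} = \sqrt{-3880 + \sqrt{73}}$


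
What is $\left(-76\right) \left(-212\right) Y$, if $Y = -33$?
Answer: $-531696$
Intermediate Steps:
$\left(-76\right) \left(-212\right) Y = \left(-76\right) \left(-212\right) \left(-33\right) = 16112 \left(-33\right) = -531696$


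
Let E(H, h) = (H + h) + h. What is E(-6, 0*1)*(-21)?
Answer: 126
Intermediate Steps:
E(H, h) = H + 2*h
E(-6, 0*1)*(-21) = (-6 + 2*(0*1))*(-21) = (-6 + 2*0)*(-21) = (-6 + 0)*(-21) = -6*(-21) = 126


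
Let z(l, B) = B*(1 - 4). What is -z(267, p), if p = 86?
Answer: 258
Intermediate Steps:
z(l, B) = -3*B (z(l, B) = B*(-3) = -3*B)
-z(267, p) = -(-3)*86 = -1*(-258) = 258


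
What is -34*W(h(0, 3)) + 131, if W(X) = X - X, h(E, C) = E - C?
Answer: 131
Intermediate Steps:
W(X) = 0
-34*W(h(0, 3)) + 131 = -34*0 + 131 = 0 + 131 = 131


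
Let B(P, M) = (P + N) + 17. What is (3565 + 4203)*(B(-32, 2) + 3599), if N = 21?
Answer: 28003640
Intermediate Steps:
B(P, M) = 38 + P (B(P, M) = (P + 21) + 17 = (21 + P) + 17 = 38 + P)
(3565 + 4203)*(B(-32, 2) + 3599) = (3565 + 4203)*((38 - 32) + 3599) = 7768*(6 + 3599) = 7768*3605 = 28003640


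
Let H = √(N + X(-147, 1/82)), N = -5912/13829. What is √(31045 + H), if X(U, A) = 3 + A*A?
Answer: √(39920955013705780 + 1133978*√3308175163941)/1133978 ≈ 176.20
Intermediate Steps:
X(U, A) = 3 + A²
N = -5912/13829 (N = -5912*1/13829 = -5912/13829 ≈ -0.42751)
H = √3308175163941/1133978 (H = √(-5912/13829 + (3 + (1/82)²)) = √(-5912/13829 + (3 + 1/6724)) = √(-5912/13829 + 20173/6724) = √(239220129/92986196) = √3308175163941/1133978 ≈ 1.6039)
√(31045 + H) = √(31045 + √3308175163941/1133978)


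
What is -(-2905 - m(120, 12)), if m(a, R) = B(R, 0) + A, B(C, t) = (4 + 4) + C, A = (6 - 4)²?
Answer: 2929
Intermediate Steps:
A = 4 (A = 2² = 4)
B(C, t) = 8 + C
m(a, R) = 12 + R (m(a, R) = (8 + R) + 4 = 12 + R)
-(-2905 - m(120, 12)) = -(-2905 - (12 + 12)) = -(-2905 - 1*24) = -(-2905 - 24) = -1*(-2929) = 2929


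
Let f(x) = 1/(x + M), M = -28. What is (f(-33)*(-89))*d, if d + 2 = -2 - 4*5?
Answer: -2136/61 ≈ -35.016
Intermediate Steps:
f(x) = 1/(-28 + x) (f(x) = 1/(x - 28) = 1/(-28 + x))
d = -24 (d = -2 + (-2 - 4*5) = -2 + (-2 - 20) = -2 - 22 = -24)
(f(-33)*(-89))*d = (-89/(-28 - 33))*(-24) = (-89/(-61))*(-24) = -1/61*(-89)*(-24) = (89/61)*(-24) = -2136/61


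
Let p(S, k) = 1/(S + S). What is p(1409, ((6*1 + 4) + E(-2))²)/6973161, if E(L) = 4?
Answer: 1/19650367698 ≈ 5.0890e-11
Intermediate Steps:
p(S, k) = 1/(2*S)
p(1409, ((6*1 + 4) + E(-2))²)/6973161 = ((½)/1409)/6973161 = ((½)*(1/1409))*(1/6973161) = (1/2818)*(1/6973161) = 1/19650367698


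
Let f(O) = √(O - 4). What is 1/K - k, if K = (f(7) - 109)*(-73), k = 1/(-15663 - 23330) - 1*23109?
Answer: 781329075984609/33810596342 + √3/867094 ≈ 23109.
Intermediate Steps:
f(O) = √(-4 + O)
k = -901089238/38993 (k = 1/(-38993) - 23109 = -1/38993 - 23109 = -901089238/38993 ≈ -23109.)
K = 7957 - 73*√3 (K = (√(-4 + 7) - 109)*(-73) = (√3 - 109)*(-73) = (-109 + √3)*(-73) = 7957 - 73*√3 ≈ 7830.6)
1/K - k = 1/(7957 - 73*√3) - 1*(-901089238/38993) = 1/(7957 - 73*√3) + 901089238/38993 = 901089238/38993 + 1/(7957 - 73*√3)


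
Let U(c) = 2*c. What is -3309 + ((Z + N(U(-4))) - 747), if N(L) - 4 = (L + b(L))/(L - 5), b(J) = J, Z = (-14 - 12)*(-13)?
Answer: -48266/13 ≈ -3712.8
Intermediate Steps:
Z = 338 (Z = -26*(-13) = 338)
N(L) = 4 + 2*L/(-5 + L) (N(L) = 4 + (L + L)/(L - 5) = 4 + (2*L)/(-5 + L) = 4 + 2*L/(-5 + L))
-3309 + ((Z + N(U(-4))) - 747) = -3309 + ((338 + 2*(-10 + 3*(2*(-4)))/(-5 + 2*(-4))) - 747) = -3309 + ((338 + 2*(-10 + 3*(-8))/(-5 - 8)) - 747) = -3309 + ((338 + 2*(-10 - 24)/(-13)) - 747) = -3309 + ((338 + 2*(-1/13)*(-34)) - 747) = -3309 + ((338 + 68/13) - 747) = -3309 + (4462/13 - 747) = -3309 - 5249/13 = -48266/13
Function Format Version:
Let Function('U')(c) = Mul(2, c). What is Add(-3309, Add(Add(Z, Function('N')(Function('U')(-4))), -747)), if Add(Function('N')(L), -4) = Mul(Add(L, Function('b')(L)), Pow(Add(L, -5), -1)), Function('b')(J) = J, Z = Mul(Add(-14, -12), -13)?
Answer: Rational(-48266, 13) ≈ -3712.8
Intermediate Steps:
Z = 338 (Z = Mul(-26, -13) = 338)
Function('N')(L) = Add(4, Mul(2, L, Pow(Add(-5, L), -1))) (Function('N')(L) = Add(4, Mul(Add(L, L), Pow(Add(L, -5), -1))) = Add(4, Mul(Mul(2, L), Pow(Add(-5, L), -1))) = Add(4, Mul(2, L, Pow(Add(-5, L), -1))))
Add(-3309, Add(Add(Z, Function('N')(Function('U')(-4))), -747)) = Add(-3309, Add(Add(338, Mul(2, Pow(Add(-5, Mul(2, -4)), -1), Add(-10, Mul(3, Mul(2, -4))))), -747)) = Add(-3309, Add(Add(338, Mul(2, Pow(Add(-5, -8), -1), Add(-10, Mul(3, -8)))), -747)) = Add(-3309, Add(Add(338, Mul(2, Pow(-13, -1), Add(-10, -24))), -747)) = Add(-3309, Add(Add(338, Mul(2, Rational(-1, 13), -34)), -747)) = Add(-3309, Add(Add(338, Rational(68, 13)), -747)) = Add(-3309, Add(Rational(4462, 13), -747)) = Add(-3309, Rational(-5249, 13)) = Rational(-48266, 13)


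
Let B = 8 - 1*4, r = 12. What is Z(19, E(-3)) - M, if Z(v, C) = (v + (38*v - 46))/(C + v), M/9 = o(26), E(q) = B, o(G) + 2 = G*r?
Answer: -63475/23 ≈ -2759.8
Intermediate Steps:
o(G) = -2 + 12*G (o(G) = -2 + G*12 = -2 + 12*G)
B = 4 (B = 8 - 4 = 4)
E(q) = 4
M = 2790 (M = 9*(-2 + 12*26) = 9*(-2 + 312) = 9*310 = 2790)
Z(v, C) = (-46 + 39*v)/(C + v) (Z(v, C) = (v + (-46 + 38*v))/(C + v) = (-46 + 39*v)/(C + v))
Z(19, E(-3)) - M = (-46 + 39*19)/(4 + 19) - 1*2790 = (-46 + 741)/23 - 2790 = (1/23)*695 - 2790 = 695/23 - 2790 = -63475/23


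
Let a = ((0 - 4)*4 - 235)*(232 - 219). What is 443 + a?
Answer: -2820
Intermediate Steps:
a = -3263 (a = (-4*4 - 235)*13 = (-16 - 235)*13 = -251*13 = -3263)
443 + a = 443 - 3263 = -2820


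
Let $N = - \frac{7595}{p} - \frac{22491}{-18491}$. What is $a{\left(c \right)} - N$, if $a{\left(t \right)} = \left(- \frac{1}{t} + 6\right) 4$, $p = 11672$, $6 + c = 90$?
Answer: $\frac{105997364909}{4532365992} \approx 23.387$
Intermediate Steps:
$c = 84$ ($c = -6 + 90 = 84$)
$a{\left(t \right)} = 24 - \frac{4}{t}$ ($a{\left(t \right)} = \left(6 - \frac{1}{t}\right) 4 = 24 - \frac{4}{t}$)
$N = \frac{122075807}{215826952}$ ($N = - \frac{7595}{11672} - \frac{22491}{-18491} = \left(-7595\right) \frac{1}{11672} - - \frac{22491}{18491} = - \frac{7595}{11672} + \frac{22491}{18491} = \frac{122075807}{215826952} \approx 0.56562$)
$a{\left(c \right)} - N = \left(24 - \frac{4}{84}\right) - \frac{122075807}{215826952} = \left(24 - \frac{1}{21}\right) - \frac{122075807}{215826952} = \frac{503}{21} - \frac{122075807}{215826952} = \frac{105997364909}{4532365992}$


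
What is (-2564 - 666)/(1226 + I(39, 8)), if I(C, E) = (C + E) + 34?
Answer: -3230/1307 ≈ -2.4713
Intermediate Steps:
I(C, E) = 34 + C + E
(-2564 - 666)/(1226 + I(39, 8)) = (-2564 - 666)/(1226 + (34 + 39 + 8)) = -3230/(1226 + 81) = -3230/1307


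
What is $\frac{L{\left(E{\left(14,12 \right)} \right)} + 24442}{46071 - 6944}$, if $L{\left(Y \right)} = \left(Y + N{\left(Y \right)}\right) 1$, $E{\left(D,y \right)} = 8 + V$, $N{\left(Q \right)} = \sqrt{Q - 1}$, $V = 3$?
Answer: $\frac{2223}{3557} + \frac{\sqrt{10}}{39127} \approx 0.62505$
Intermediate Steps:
$N{\left(Q \right)} = \sqrt{-1 + Q}$
$E{\left(D,y \right)} = 11$ ($E{\left(D,y \right)} = 8 + 3 = 11$)
$L{\left(Y \right)} = Y + \sqrt{-1 + Y}$ ($L{\left(Y \right)} = \left(Y + \sqrt{-1 + Y}\right) 1 = Y + \sqrt{-1 + Y}$)
$\frac{L{\left(E{\left(14,12 \right)} \right)} + 24442}{46071 - 6944} = \frac{\left(11 + \sqrt{-1 + 11}\right) + 24442}{46071 - 6944} = \frac{\left(11 + \sqrt{10}\right) + 24442}{39127} = \left(24453 + \sqrt{10}\right) \frac{1}{39127} = \frac{2223}{3557} + \frac{\sqrt{10}}{39127}$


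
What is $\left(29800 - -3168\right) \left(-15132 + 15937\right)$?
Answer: $26539240$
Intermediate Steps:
$\left(29800 - -3168\right) \left(-15132 + 15937\right) = \left(29800 + \left(-13258 + 16426\right)\right) 805 = \left(29800 + 3168\right) 805 = 32968 \cdot 805 = 26539240$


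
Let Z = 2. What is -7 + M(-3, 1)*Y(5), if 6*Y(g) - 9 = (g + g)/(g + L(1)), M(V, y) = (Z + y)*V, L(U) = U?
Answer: -23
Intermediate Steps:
M(V, y) = V*(2 + y) (M(V, y) = (2 + y)*V = V*(2 + y))
Y(g) = 3/2 + g/(3*(1 + g)) (Y(g) = 3/2 + ((g + g)/(g + 1))/6 = 3/2 + ((2*g)/(1 + g))/6 = 3/2 + (2*g/(1 + g))/6 = 3/2 + g/(3*(1 + g)))
-7 + M(-3, 1)*Y(5) = -7 + (-3*(2 + 1))*((9 + 11*5)/(6*(1 + 5))) = -7 + (-3*3)*((⅙)*(9 + 55)/6) = -7 - 3*64/(2*6) = -7 - 9*16/9 = -7 - 16 = -23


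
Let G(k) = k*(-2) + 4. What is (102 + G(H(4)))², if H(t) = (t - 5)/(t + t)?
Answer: 180625/16 ≈ 11289.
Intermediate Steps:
H(t) = (-5 + t)/(2*t) (H(t) = (-5 + t)/((2*t)) = (-5 + t)*(1/(2*t)) = (-5 + t)/(2*t))
G(k) = 4 - 2*k (G(k) = -2*k + 4 = 4 - 2*k)
(102 + G(H(4)))² = (102 + (4 - (-5 + 4)/4))² = (102 + (4 - (-1)/4))² = (102 + (4 - 2*(-⅛)))² = (102 + (4 + ¼))² = (102 + 17/4)² = (425/4)² = 180625/16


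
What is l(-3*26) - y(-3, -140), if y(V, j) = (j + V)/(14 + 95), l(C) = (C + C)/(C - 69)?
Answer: 12675/5341 ≈ 2.3731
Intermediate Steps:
l(C) = 2*C/(-69 + C) (l(C) = (2*C)/(-69 + C) = 2*C/(-69 + C))
y(V, j) = V/109 + j/109 (y(V, j) = (V + j)/109 = (V + j)*(1/109) = V/109 + j/109)
l(-3*26) - y(-3, -140) = 2*(-3*26)/(-69 - 3*26) - ((1/109)*(-3) + (1/109)*(-140)) = 2*(-78)/(-69 - 78) - (-3/109 - 140/109) = 2*(-78)/(-147) - 1*(-143/109) = 2*(-78)*(-1/147) + 143/109 = 52/49 + 143/109 = 12675/5341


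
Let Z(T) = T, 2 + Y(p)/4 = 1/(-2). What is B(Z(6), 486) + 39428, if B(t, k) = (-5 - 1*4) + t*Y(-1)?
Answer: 39359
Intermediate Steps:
Y(p) = -10 (Y(p) = -8 + 4/(-2) = -8 + 4*(-½) = -8 - 2 = -10)
B(t, k) = -9 - 10*t (B(t, k) = (-5 - 1*4) + t*(-10) = (-5 - 4) - 10*t = -9 - 10*t)
B(Z(6), 486) + 39428 = (-9 - 10*6) + 39428 = (-9 - 60) + 39428 = -69 + 39428 = 39359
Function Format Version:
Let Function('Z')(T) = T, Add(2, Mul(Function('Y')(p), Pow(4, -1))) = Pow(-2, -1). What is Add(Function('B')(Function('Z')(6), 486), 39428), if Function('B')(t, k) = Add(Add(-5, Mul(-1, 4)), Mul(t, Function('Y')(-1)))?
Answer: 39359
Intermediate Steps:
Function('Y')(p) = -10 (Function('Y')(p) = Add(-8, Mul(4, Pow(-2, -1))) = Add(-8, Mul(4, Rational(-1, 2))) = Add(-8, -2) = -10)
Function('B')(t, k) = Add(-9, Mul(-10, t)) (Function('B')(t, k) = Add(Add(-5, Mul(-1, 4)), Mul(t, -10)) = Add(Add(-5, -4), Mul(-10, t)) = Add(-9, Mul(-10, t)))
Add(Function('B')(Function('Z')(6), 486), 39428) = Add(Add(-9, Mul(-10, 6)), 39428) = Add(Add(-9, -60), 39428) = Add(-69, 39428) = 39359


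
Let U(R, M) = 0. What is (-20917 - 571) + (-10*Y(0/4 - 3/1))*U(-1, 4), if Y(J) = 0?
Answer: -21488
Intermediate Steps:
(-20917 - 571) + (-10*Y(0/4 - 3/1))*U(-1, 4) = (-20917 - 571) - 10*0*0 = -21488 + 0*0 = -21488 + 0 = -21488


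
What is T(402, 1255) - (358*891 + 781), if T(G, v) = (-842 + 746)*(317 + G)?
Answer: -388783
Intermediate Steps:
T(G, v) = -30432 - 96*G (T(G, v) = -96*(317 + G) = -30432 - 96*G)
T(402, 1255) - (358*891 + 781) = (-30432 - 96*402) - (358*891 + 781) = (-30432 - 38592) - (318978 + 781) = -69024 - 1*319759 = -69024 - 319759 = -388783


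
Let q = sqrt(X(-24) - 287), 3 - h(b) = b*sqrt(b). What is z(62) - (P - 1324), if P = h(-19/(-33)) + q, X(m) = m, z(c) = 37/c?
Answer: 81939/62 + 19*sqrt(627)/1089 - I*sqrt(311) ≈ 1322.0 - 17.635*I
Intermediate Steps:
h(b) = 3 - b**(3/2) (h(b) = 3 - b*sqrt(b) = 3 - b**(3/2))
q = I*sqrt(311) (q = sqrt(-24 - 287) = sqrt(-311) = I*sqrt(311) ≈ 17.635*I)
P = 3 - 19*sqrt(627)/1089 + I*sqrt(311) (P = (3 - (-19/(-33))**(3/2)) + I*sqrt(311) = (3 - (-19*(-1/33))**(3/2)) + I*sqrt(311) = (3 - (19/33)**(3/2)) + I*sqrt(311) = (3 - 19*sqrt(627)/1089) + I*sqrt(311) = 3 - 19*sqrt(627)/1089 + I*sqrt(311) ≈ 2.5631 + 17.635*I)
z(62) - (P - 1324) = 37/62 - ((3 - 19*sqrt(627)/1089 + I*sqrt(311)) - 1324) = 37*(1/62) - (-1321 - 19*sqrt(627)/1089 + I*sqrt(311)) = 37/62 + (1321 + 19*sqrt(627)/1089 - I*sqrt(311)) = 81939/62 + 19*sqrt(627)/1089 - I*sqrt(311)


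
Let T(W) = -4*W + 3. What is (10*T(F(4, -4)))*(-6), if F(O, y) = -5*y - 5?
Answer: 3420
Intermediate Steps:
F(O, y) = -5 - 5*y
T(W) = 3 - 4*W
(10*T(F(4, -4)))*(-6) = (10*(3 - 4*(-5 - 5*(-4))))*(-6) = (10*(3 - 4*(-5 + 20)))*(-6) = (10*(3 - 4*15))*(-6) = (10*(3 - 60))*(-6) = (10*(-57))*(-6) = -570*(-6) = 3420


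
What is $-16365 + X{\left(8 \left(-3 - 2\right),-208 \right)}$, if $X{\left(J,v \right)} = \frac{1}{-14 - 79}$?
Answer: $- \frac{1521946}{93} \approx -16365.0$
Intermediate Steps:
$X{\left(J,v \right)} = - \frac{1}{93}$ ($X{\left(J,v \right)} = \frac{1}{-93} = - \frac{1}{93}$)
$-16365 + X{\left(8 \left(-3 - 2\right),-208 \right)} = -16365 - \frac{1}{93} = - \frac{1521946}{93}$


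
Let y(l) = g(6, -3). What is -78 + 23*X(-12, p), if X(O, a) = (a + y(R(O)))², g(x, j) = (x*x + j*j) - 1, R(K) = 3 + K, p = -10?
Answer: 26510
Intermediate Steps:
g(x, j) = -1 + j² + x² (g(x, j) = (x² + j²) - 1 = (j² + x²) - 1 = -1 + j² + x²)
y(l) = 44 (y(l) = -1 + (-3)² + 6² = -1 + 9 + 36 = 44)
X(O, a) = (44 + a)² (X(O, a) = (a + 44)² = (44 + a)²)
-78 + 23*X(-12, p) = -78 + 23*(44 - 10)² = -78 + 23*34² = -78 + 23*1156 = -78 + 26588 = 26510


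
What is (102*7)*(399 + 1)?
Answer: 285600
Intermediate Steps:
(102*7)*(399 + 1) = 714*400 = 285600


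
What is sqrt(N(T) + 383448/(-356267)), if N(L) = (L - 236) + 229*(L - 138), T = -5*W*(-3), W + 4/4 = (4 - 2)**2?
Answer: 2*I*sqrt(681881566119662)/356267 ≈ 146.59*I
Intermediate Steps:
W = 3 (W = -1 + (4 - 2)**2 = -1 + 2**2 = -1 + 4 = 3)
T = 45 (T = -5*3*(-3) = -15*(-3) = 45)
N(L) = -31838 + 230*L (N(L) = (-236 + L) + 229*(-138 + L) = (-236 + L) + (-31602 + 229*L) = -31838 + 230*L)
sqrt(N(T) + 383448/(-356267)) = sqrt((-31838 + 230*45) + 383448/(-356267)) = sqrt((-31838 + 10350) + 383448*(-1/356267)) = sqrt(-21488 - 383448/356267) = sqrt(-7655848744/356267) = 2*I*sqrt(681881566119662)/356267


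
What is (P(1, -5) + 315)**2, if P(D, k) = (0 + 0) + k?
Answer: 96100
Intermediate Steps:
P(D, k) = k (P(D, k) = 0 + k = k)
(P(1, -5) + 315)**2 = (-5 + 315)**2 = 310**2 = 96100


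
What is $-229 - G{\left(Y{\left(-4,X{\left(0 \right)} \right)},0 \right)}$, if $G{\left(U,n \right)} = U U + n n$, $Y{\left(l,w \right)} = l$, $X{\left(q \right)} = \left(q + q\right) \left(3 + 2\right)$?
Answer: $-245$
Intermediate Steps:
$X{\left(q \right)} = 10 q$ ($X{\left(q \right)} = 2 q 5 = 10 q$)
$G{\left(U,n \right)} = U^{2} + n^{2}$
$-229 - G{\left(Y{\left(-4,X{\left(0 \right)} \right)},0 \right)} = -229 - \left(\left(-4\right)^{2} + 0^{2}\right) = -229 - \left(16 + 0\right) = -229 - 16 = -245$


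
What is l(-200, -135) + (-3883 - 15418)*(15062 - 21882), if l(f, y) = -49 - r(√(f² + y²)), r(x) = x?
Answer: 131632771 - 5*√2329 ≈ 1.3163e+8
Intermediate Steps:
l(f, y) = -49 - √(f² + y²)
l(-200, -135) + (-3883 - 15418)*(15062 - 21882) = (-49 - √((-200)² + (-135)²)) + (-3883 - 15418)*(15062 - 21882) = (-49 - √(40000 + 18225)) - 19301*(-6820) = (-49 - √58225) + 131632820 = (-49 - 5*√2329) + 131632820 = 131632771 - 5*√2329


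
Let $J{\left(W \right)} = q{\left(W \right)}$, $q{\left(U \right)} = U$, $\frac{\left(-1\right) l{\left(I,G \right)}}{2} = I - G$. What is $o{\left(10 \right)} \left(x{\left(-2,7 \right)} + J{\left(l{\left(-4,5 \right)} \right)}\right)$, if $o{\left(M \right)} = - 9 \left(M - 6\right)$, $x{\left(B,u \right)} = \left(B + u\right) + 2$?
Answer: $-900$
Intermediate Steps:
$l{\left(I,G \right)} = - 2 I + 2 G$ ($l{\left(I,G \right)} = - 2 \left(I - G\right) = - 2 I + 2 G$)
$x{\left(B,u \right)} = 2 + B + u$
$J{\left(W \right)} = W$
$o{\left(M \right)} = 54 - 9 M$ ($o{\left(M \right)} = - 9 \left(-6 + M\right) = 54 - 9 M$)
$o{\left(10 \right)} \left(x{\left(-2,7 \right)} + J{\left(l{\left(-4,5 \right)} \right)}\right) = \left(54 - 90\right) \left(\left(2 - 2 + 7\right) + \left(\left(-2\right) \left(-4\right) + 2 \cdot 5\right)\right) = \left(54 - 90\right) \left(7 + \left(8 + 10\right)\right) = - 36 \left(7 + 18\right) = \left(-36\right) 25 = -900$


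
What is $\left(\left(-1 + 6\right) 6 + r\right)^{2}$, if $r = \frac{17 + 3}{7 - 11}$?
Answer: $625$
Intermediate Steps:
$r = -5$ ($r = \frac{20}{-4} = 20 \left(- \frac{1}{4}\right) = -5$)
$\left(\left(-1 + 6\right) 6 + r\right)^{2} = \left(\left(-1 + 6\right) 6 - 5\right)^{2} = \left(5 \cdot 6 - 5\right)^{2} = \left(30 - 5\right)^{2} = 25^{2} = 625$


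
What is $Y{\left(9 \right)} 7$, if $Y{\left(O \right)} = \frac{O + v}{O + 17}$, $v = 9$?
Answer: $\frac{63}{13} \approx 4.8462$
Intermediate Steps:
$Y{\left(O \right)} = \frac{9 + O}{17 + O}$ ($Y{\left(O \right)} = \frac{O + 9}{O + 17} = \frac{9 + O}{17 + O}$)
$Y{\left(9 \right)} 7 = \frac{9 + 9}{17 + 9} \cdot 7 = \frac{1}{26} \cdot 18 \cdot 7 = \frac{9}{13} \cdot 7 = \frac{63}{13}$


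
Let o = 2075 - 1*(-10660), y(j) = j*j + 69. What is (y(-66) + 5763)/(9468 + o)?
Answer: 1132/2467 ≈ 0.45886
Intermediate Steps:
y(j) = 69 + j² (y(j) = j² + 69 = 69 + j²)
o = 12735 (o = 2075 + 10660 = 12735)
(y(-66) + 5763)/(9468 + o) = ((69 + (-66)²) + 5763)/(9468 + 12735) = ((69 + 4356) + 5763)/22203 = (4425 + 5763)*(1/22203) = 10188*(1/22203) = 1132/2467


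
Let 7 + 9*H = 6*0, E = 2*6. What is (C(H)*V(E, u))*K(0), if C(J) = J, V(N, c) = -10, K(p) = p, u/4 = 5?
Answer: 0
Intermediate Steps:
u = 20 (u = 4*5 = 20)
E = 12
H = -7/9 (H = -7/9 + (6*0)/9 = -7/9 + (⅑)*0 = -7/9 + 0 = -7/9 ≈ -0.77778)
(C(H)*V(E, u))*K(0) = -7/9*(-10)*0 = (70/9)*0 = 0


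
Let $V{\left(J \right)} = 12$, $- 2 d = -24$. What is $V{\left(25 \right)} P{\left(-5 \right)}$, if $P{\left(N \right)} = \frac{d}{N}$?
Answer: $- \frac{144}{5} \approx -28.8$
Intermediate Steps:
$d = 12$ ($d = \left(- \frac{1}{2}\right) \left(-24\right) = 12$)
$P{\left(N \right)} = \frac{12}{N}$
$V{\left(25 \right)} P{\left(-5 \right)} = 12 \frac{12}{-5} = 12 \cdot 12 \left(- \frac{1}{5}\right) = 12 \left(- \frac{12}{5}\right) = - \frac{144}{5}$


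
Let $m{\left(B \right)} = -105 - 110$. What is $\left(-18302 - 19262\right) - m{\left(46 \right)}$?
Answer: $-37349$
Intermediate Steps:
$m{\left(B \right)} = -215$ ($m{\left(B \right)} = -105 - 110 = -215$)
$\left(-18302 - 19262\right) - m{\left(46 \right)} = \left(-18302 - 19262\right) - -215 = -37564 + 215 = -37349$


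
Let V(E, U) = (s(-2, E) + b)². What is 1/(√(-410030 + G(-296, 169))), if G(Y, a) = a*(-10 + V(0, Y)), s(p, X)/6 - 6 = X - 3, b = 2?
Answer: -I*√86030/172060 ≈ -0.0017047*I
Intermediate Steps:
s(p, X) = 18 + 6*X (s(p, X) = 36 + 6*(X - 3) = 36 + 6*(-3 + X) = 36 + (-18 + 6*X) = 18 + 6*X)
V(E, U) = (20 + 6*E)² (V(E, U) = ((18 + 6*E) + 2)² = (20 + 6*E)²)
G(Y, a) = 390*a (G(Y, a) = a*(-10 + 4*(10 + 3*0)²) = a*(-10 + 4*(10 + 0)²) = a*(-10 + 4*10²) = a*(-10 + 4*100) = a*(-10 + 400) = a*390 = 390*a)
1/(√(-410030 + G(-296, 169))) = 1/(√(-410030 + 390*169)) = 1/(√(-410030 + 65910)) = 1/(√(-344120)) = 1/(2*I*√86030) = -I*√86030/172060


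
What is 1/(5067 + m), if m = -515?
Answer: 1/4552 ≈ 0.00021968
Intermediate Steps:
1/(5067 + m) = 1/(5067 - 515) = 1/4552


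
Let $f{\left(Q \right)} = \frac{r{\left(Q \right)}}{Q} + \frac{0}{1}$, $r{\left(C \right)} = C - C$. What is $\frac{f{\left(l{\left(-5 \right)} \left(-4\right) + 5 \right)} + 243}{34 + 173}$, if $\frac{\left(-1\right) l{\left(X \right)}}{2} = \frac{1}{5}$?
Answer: $\frac{27}{23} \approx 1.1739$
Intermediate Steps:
$l{\left(X \right)} = - \frac{2}{5}$
$r{\left(C \right)} = 0$
$f{\left(Q \right)} = 0$ ($f{\left(Q \right)} = \frac{0}{Q} + \frac{0}{1} = 0 + 0 \cdot 1 = 0 + 0 = 0$)
$\frac{f{\left(l{\left(-5 \right)} \left(-4\right) + 5 \right)} + 243}{34 + 173} = \frac{0 + 243}{34 + 173} = \frac{243}{207} = 243 \cdot \frac{1}{207} = \frac{27}{23}$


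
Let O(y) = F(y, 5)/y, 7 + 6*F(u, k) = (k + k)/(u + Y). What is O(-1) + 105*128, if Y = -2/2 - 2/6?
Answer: 564559/42 ≈ 13442.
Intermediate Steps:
Y = -4/3 (Y = -2*½ - 2*⅙ = -1 - ⅓ = -4/3 ≈ -1.3333)
F(u, k) = -7/6 + k/(3*(-4/3 + u)) (F(u, k) = -7/6 + ((k + k)/(u - 4/3))/6 = -7/6 + ((2*k)/(-4/3 + u))/6 = -7/6 + (2*k/(-4/3 + u))/6 = -7/6 + k/(3*(-4/3 + u)))
O(y) = (58 - 21*y)/(6*y*(-4 + 3*y)) (O(y) = ((28 - 21*y + 6*5)/(6*(-4 + 3*y)))/y = ((28 - 21*y + 30)/(6*(-4 + 3*y)))/y = ((58 - 21*y)/(6*(-4 + 3*y)))/y = (58 - 21*y)/(6*y*(-4 + 3*y)))
O(-1) + 105*128 = (⅙)*(58 - 21*(-1))/(-1*(-4 + 3*(-1))) + 105*128 = (⅙)*(-1)*(58 + 21)/(-4 - 3) + 13440 = (⅙)*(-1)*79/(-7) + 13440 = (⅙)*(-1)*(-⅐)*79 + 13440 = 79/42 + 13440 = 564559/42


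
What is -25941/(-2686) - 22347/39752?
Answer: 485591295/53386936 ≈ 9.0957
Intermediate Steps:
-25941/(-2686) - 22347/39752 = -25941*(-1/2686) - 22347*1/39752 = 25941/2686 - 22347/39752 = 485591295/53386936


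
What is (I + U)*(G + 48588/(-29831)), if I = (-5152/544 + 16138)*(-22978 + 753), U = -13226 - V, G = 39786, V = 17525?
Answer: -7232742898912722576/507127 ≈ -1.4262e+13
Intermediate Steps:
U = -30751 (U = -13226 - 1*17525 = -13226 - 17525 = -30751)
I = -6093761625/17 (I = (-5152/544 + 16138)*(-22225) = (-14*23/34 + 16138)*(-22225) = (-161/17 + 16138)*(-22225) = (274185/17)*(-22225) = -6093761625/17 ≈ -3.5846e+8)
(I + U)*(G + 48588/(-29831)) = (-6093761625/17 - 30751)*(39786 + 48588/(-29831)) = -6094284392*(39786 + 48588*(-1/29831))/17 = -6094284392*(39786 - 48588/29831)/17 = -6094284392/17*1186807578/29831 = -7232742898912722576/507127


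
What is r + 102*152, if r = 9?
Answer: 15513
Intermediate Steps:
r + 102*152 = 9 + 102*152 = 9 + 15504 = 15513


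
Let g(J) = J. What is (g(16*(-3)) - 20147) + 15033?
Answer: -5162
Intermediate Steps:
(g(16*(-3)) - 20147) + 15033 = (16*(-3) - 20147) + 15033 = (-48 - 20147) + 15033 = -20195 + 15033 = -5162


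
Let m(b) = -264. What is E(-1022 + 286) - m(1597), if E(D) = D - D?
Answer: 264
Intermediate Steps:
E(D) = 0
E(-1022 + 286) - m(1597) = 0 - 1*(-264) = 0 + 264 = 264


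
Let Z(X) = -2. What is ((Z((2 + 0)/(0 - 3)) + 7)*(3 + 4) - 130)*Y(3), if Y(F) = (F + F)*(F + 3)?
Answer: -3420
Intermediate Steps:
Y(F) = 2*F*(3 + F) (Y(F) = (2*F)*(3 + F) = 2*F*(3 + F))
((Z((2 + 0)/(0 - 3)) + 7)*(3 + 4) - 130)*Y(3) = ((-2 + 7)*(3 + 4) - 130)*(2*3*(3 + 3)) = (5*7 - 130)*(2*3*6) = (35 - 130)*36 = -95*36 = -3420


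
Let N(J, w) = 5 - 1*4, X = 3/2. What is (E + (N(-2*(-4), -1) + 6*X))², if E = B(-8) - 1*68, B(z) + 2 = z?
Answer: 4624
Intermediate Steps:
B(z) = -2 + z
X = 3/2 (X = 3*(½) = 3/2 ≈ 1.5000)
E = -78 (E = (-2 - 8) - 1*68 = -10 - 68 = -78)
N(J, w) = 1 (N(J, w) = 5 - 4 = 1)
(E + (N(-2*(-4), -1) + 6*X))² = (-78 + (1 + 6*(3/2)))² = (-78 + (1 + 9))² = (-78 + 10)² = (-68)² = 4624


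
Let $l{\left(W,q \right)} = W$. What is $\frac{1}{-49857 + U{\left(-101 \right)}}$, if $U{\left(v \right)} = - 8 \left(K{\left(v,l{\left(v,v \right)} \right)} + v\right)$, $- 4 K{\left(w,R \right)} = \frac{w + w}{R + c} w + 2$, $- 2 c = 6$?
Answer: $- \frac{26}{1285371} \approx -2.0228 \cdot 10^{-5}$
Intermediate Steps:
$c = -3$ ($c = \left(- \frac{1}{2}\right) 6 = -3$)
$K{\left(w,R \right)} = - \frac{1}{2} - \frac{w^{2}}{2 \left(-3 + R\right)}$ ($K{\left(w,R \right)} = - \frac{\frac{w + w}{R - 3} w + 2}{4} = - \frac{\frac{2 w}{-3 + R} w + 2}{4} = - \frac{\frac{2 w^{2}}{-3 + R} + 2}{4} = - \frac{2 + \frac{2 w^{2}}{-3 + R}}{4} = - \frac{1}{2} - \frac{w^{2}}{2 \left(-3 + R\right)}$)
$U{\left(v \right)} = - 8 v - \frac{4 \left(3 - v - v^{2}\right)}{-3 + v}$ ($U{\left(v \right)} = - 8 \left(\frac{3 - v - v^{2}}{2 \left(-3 + v\right)} + v\right) = - 8 \left(v + \frac{3 - v - v^{2}}{2 \left(-3 + v\right)}\right) = - 8 v - \frac{4 \left(3 - v - v^{2}\right)}{-3 + v}$)
$\frac{1}{-49857 + U{\left(-101 \right)}} = \frac{1}{-49857 + \frac{4 \left(-3 - \left(-101\right)^{2} + 7 \left(-101\right)\right)}{-3 - 101}} = \frac{1}{-49857 + \frac{4 \left(-3 - 10201 - 707\right)}{-104}} = \frac{1}{-49857 + 4 \left(- \frac{1}{104}\right) \left(-3 - 10201 - 707\right)} = \frac{1}{-49857 + 4 \left(- \frac{1}{104}\right) \left(-10911\right)} = \frac{1}{-49857 + \frac{10911}{26}} = \frac{1}{- \frac{1285371}{26}} = - \frac{26}{1285371}$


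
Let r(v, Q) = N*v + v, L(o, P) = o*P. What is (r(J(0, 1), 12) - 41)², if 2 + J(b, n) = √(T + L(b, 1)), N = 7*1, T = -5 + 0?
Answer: 2929 - 912*I*√5 ≈ 2929.0 - 2039.3*I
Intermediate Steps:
L(o, P) = P*o
T = -5
N = 7
J(b, n) = -2 + √(-5 + b) (J(b, n) = -2 + √(-5 + 1*b) = -2 + √(-5 + b))
r(v, Q) = 8*v (r(v, Q) = 7*v + v = 8*v)
(r(J(0, 1), 12) - 41)² = (8*(-2 + √(-5 + 0)) - 41)² = (8*(-2 + √(-5)) - 41)² = (8*(-2 + I*√5) - 41)² = ((-16 + 8*I*√5) - 41)² = (-57 + 8*I*√5)²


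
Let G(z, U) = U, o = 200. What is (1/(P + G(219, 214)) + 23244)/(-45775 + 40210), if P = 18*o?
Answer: -88652617/21224910 ≈ -4.1768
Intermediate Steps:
P = 3600 (P = 18*200 = 3600)
(1/(P + G(219, 214)) + 23244)/(-45775 + 40210) = (1/(3600 + 214) + 23244)/(-45775 + 40210) = (1/3814 + 23244)/(-5565) = (1/3814 + 23244)*(-1/5565) = (88652617/3814)*(-1/5565) = -88652617/21224910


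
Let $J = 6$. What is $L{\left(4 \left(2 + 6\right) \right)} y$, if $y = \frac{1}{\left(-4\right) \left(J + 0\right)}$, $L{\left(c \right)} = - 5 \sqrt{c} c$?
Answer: $\frac{80 \sqrt{2}}{3} \approx 37.712$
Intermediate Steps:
$L{\left(c \right)} = - 5 c^{\frac{3}{2}}$
$y = - \frac{1}{24}$ ($y = \frac{1}{\left(-4\right) \left(6 + 0\right)} = \frac{1}{\left(-4\right) 6} = \frac{1}{-24} = - \frac{1}{24} \approx -0.041667$)
$L{\left(4 \left(2 + 6\right) \right)} y = - 5 \left(4 \left(2 + 6\right)\right)^{\frac{3}{2}} \left(- \frac{1}{24}\right) = - 5 \left(4 \cdot 8\right)^{\frac{3}{2}} \left(- \frac{1}{24}\right) = - 5 \cdot 32^{\frac{3}{2}} \left(- \frac{1}{24}\right) = - 5 \cdot 128 \sqrt{2} \left(- \frac{1}{24}\right) = - 640 \sqrt{2} \left(- \frac{1}{24}\right) = \frac{80 \sqrt{2}}{3}$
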